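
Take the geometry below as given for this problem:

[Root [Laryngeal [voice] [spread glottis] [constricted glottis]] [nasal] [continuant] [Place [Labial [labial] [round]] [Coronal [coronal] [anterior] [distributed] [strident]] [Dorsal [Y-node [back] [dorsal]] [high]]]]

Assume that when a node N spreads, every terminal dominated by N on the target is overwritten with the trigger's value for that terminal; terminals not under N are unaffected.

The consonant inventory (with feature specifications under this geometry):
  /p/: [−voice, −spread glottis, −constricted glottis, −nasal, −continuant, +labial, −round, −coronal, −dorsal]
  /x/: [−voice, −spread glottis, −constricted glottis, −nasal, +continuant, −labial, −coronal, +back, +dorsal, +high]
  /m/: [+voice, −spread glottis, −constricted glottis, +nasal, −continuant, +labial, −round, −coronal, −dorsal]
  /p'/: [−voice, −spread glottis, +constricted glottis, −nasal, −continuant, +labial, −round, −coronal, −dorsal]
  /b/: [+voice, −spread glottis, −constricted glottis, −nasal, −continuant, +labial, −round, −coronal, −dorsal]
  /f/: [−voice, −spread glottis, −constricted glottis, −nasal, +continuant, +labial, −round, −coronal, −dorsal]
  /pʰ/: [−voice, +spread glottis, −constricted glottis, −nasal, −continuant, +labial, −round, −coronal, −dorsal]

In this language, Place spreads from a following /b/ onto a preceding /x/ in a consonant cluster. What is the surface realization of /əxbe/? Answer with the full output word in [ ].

Place immediately or transitively dominates [labial], [round], [coronal], [anterior], [distributed], [strident], [back], [dorsal], [high].
Spreading Place from /b/ onto /x/ replaces those values with /b/'s: [+labial], [−round], [−coronal], [−dorsal]. Features outside Place ([voice], [spread glottis], [constricted glottis], …) stay as in /x/.
The resulting bundle matches /f/ in the inventory; substituting it for /x/ gives [əfbe].

[əfbe]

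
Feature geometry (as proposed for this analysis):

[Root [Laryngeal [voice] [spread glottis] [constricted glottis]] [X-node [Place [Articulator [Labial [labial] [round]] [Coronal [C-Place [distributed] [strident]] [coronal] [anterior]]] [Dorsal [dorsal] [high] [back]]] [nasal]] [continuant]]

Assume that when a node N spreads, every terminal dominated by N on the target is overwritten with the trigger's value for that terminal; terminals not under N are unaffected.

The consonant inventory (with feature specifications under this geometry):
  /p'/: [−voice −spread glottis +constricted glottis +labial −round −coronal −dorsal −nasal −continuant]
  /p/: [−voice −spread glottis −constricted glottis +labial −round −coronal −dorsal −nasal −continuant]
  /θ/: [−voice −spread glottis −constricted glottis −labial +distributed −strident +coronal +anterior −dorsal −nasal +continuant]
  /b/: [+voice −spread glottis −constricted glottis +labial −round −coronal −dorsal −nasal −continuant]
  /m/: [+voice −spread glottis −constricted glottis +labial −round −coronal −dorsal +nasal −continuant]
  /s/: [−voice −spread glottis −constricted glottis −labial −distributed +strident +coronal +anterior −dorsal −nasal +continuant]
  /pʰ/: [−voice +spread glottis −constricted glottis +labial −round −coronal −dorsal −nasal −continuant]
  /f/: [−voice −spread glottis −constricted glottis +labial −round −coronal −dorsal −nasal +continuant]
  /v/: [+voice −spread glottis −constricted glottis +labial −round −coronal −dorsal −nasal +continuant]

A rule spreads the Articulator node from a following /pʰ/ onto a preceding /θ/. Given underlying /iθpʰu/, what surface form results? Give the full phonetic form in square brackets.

Articulator immediately or transitively dominates [labial], [round], [distributed], [strident], [coronal], [anterior].
The target acquires /pʰ/'s values for everything under Articulator — [+labial], [−round], [−coronal] — while keeping its own [voice], [spread glottis], [constricted glottis], ….
This feature bundle is that of [f], so /iθpʰu/ surfaces as [ifpʰu].

[ifpʰu]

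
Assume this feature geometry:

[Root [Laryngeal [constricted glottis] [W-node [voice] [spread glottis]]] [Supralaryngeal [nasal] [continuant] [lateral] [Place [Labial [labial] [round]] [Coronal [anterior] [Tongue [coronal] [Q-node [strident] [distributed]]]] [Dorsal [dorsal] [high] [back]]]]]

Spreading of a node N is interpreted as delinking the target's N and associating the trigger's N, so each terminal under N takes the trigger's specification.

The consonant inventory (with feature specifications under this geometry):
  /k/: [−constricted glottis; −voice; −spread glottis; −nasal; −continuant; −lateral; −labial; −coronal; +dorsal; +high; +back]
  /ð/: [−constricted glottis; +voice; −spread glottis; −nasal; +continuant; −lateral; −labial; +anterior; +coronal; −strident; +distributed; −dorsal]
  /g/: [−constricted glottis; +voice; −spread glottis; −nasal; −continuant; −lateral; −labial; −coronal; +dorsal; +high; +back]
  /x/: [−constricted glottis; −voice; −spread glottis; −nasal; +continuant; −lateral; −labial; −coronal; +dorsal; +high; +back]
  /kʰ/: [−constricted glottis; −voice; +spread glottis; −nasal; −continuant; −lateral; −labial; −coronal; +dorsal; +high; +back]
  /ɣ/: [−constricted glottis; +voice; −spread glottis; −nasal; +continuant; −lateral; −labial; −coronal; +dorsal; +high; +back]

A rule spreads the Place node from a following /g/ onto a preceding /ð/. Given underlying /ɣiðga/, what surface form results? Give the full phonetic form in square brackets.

Place immediately or transitively dominates [labial], [round], [anterior], [coronal], [strident], [distributed], [dorsal], [high], [back].
After delinking /ð/'s Place and linking /g/'s, the affected terminals become [−labial], [−coronal], [+dorsal], [+high], [+back]; [constricted glottis], [voice], [spread glottis], … (outside Place) are retained from /ð/.
Among the inventory, only /ɣ/ has exactly this specification, giving the surface form [ɣiɣga].

[ɣiɣga]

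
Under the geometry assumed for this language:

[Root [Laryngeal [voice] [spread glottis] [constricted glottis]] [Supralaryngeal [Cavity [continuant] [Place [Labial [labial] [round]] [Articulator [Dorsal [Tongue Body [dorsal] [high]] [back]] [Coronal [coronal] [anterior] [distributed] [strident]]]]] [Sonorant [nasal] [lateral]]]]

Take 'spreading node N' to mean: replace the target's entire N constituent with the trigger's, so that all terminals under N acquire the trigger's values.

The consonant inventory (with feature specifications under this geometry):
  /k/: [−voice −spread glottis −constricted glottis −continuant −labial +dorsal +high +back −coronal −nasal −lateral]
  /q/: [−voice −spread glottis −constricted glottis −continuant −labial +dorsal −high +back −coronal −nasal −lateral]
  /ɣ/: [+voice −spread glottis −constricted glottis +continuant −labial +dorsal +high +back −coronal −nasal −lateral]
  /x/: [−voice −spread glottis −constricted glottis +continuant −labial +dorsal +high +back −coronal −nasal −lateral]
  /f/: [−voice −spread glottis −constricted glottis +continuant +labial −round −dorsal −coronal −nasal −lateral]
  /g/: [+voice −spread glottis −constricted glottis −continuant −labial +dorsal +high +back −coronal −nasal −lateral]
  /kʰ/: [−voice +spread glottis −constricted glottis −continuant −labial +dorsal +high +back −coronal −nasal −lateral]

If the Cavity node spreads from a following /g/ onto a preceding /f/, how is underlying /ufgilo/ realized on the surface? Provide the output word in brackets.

[ukgilo]

The Cavity node dominates the terminals [continuant], [labial], [round], [dorsal], [high], [back], [coronal], [anterior], [distributed], [strident].
After delinking /f/'s Cavity and linking /g/'s, the affected terminals become [−continuant], [−labial], [+dorsal], [+high], [+back], [−coronal]; [voice], [spread glottis], [constricted glottis], … (outside Cavity) are retained from /f/.
Among the inventory, only /k/ has exactly this specification, giving the surface form [ukgilo].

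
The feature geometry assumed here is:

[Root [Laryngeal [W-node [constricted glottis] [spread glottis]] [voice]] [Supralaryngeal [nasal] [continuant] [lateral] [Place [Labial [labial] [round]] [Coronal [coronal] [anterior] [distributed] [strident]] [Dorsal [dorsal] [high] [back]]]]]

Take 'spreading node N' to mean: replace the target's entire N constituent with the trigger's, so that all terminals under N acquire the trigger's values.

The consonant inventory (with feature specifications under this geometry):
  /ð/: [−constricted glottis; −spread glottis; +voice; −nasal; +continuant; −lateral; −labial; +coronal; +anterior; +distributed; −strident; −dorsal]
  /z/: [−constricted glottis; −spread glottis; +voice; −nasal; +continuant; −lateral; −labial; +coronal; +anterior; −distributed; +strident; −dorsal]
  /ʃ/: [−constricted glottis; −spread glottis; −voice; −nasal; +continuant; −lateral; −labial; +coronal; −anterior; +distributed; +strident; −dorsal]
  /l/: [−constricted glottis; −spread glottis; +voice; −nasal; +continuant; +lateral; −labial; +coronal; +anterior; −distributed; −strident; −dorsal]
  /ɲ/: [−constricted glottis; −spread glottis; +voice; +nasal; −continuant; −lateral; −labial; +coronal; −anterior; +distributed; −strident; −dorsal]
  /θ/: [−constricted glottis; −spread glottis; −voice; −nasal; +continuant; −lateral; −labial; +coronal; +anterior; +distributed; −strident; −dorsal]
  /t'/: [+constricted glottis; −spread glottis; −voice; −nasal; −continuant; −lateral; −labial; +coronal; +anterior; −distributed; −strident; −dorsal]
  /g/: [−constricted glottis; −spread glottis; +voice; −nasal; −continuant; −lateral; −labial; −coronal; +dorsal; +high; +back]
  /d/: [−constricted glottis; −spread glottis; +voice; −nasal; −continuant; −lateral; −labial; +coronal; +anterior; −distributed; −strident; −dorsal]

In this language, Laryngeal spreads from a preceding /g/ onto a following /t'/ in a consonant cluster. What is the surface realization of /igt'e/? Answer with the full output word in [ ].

Terminals under Laryngeal in this geometry: [constricted glottis], [spread glottis], [voice].
The target acquires /g/'s values for everything under Laryngeal — [−constricted glottis], [−spread glottis], [+voice] — while keeping its own [nasal], [continuant], [lateral], ….
This feature bundle is that of [d], so /igt'e/ surfaces as [igde].

[igde]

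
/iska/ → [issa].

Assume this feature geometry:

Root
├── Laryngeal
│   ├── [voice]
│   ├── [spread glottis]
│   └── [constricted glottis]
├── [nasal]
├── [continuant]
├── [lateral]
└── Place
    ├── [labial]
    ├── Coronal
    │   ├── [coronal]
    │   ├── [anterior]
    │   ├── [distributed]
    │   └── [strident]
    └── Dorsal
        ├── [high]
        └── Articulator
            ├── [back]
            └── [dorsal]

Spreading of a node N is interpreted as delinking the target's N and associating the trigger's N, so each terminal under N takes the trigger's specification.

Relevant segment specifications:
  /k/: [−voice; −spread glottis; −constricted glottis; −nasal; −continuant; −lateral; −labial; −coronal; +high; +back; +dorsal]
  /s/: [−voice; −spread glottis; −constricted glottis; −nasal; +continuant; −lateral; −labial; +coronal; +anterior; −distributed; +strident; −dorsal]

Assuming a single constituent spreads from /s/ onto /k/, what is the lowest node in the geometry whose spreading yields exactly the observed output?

Root

Feature comparison: [continuant], [coronal], [anterior], [distributed], [strident], [dorsal], [high], [back] differ between /k/ and [s]; the remaining terminals match.
The smallest constituent containing every changed terminal is Root — each of its daughters lacks at least one of the affected features.
Spreading Root from /s/ overwrites each of those terminals with /s/'s values, yielding exactly [s].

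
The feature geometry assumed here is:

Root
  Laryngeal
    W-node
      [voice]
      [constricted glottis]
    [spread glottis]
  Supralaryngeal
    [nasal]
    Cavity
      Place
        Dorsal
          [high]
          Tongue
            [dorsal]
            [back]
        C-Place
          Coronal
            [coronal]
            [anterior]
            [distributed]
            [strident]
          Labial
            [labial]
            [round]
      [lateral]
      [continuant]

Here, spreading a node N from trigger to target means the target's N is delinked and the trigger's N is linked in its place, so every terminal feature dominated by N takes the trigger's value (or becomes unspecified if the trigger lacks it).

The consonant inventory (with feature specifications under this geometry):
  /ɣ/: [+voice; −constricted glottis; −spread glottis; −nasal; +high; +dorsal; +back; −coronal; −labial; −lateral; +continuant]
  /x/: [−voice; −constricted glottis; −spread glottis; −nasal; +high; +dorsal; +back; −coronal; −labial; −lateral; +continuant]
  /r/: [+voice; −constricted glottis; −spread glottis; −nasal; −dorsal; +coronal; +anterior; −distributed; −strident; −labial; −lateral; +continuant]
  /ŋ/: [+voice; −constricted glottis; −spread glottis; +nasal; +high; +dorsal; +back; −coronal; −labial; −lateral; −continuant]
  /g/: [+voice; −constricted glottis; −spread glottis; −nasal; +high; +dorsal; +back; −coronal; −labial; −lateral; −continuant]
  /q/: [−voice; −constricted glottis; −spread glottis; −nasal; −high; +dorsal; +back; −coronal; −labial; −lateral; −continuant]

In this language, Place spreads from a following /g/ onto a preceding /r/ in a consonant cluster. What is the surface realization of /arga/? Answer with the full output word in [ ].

[aɣga]

Terminals under Place in this geometry: [high], [dorsal], [back], [coronal], [anterior], [distributed], [strident], [labial], [round].
The target acquires /g/'s values for everything under Place — [+high], [+dorsal], [+back], [−coronal], [−labial] — while keeping its own [voice], [constricted glottis], [spread glottis], ….
This feature bundle is that of [ɣ], so /arga/ surfaces as [aɣga].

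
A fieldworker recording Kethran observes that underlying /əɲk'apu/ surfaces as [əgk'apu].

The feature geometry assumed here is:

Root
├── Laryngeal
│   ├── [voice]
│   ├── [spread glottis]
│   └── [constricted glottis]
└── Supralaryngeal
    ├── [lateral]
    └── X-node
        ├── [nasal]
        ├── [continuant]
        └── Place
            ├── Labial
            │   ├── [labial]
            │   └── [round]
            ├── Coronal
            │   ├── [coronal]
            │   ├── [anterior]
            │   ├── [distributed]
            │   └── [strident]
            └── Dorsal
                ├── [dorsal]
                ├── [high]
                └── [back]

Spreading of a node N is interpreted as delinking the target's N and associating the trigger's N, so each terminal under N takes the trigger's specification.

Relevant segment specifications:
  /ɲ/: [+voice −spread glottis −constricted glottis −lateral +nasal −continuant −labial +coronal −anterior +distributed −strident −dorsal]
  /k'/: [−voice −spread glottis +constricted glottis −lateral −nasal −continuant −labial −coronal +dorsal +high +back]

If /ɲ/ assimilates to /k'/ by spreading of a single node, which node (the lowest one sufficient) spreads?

Comparing /ɲ/ with its surface form [g], the features that change are [nasal], [coronal], [anterior], [distributed], [strident], [dorsal], [high], [back].
In this geometry the lowest node dominating all of them is X-node: every daughter of X-node dominates only a proper subset, so no lower node suffices.
Spreading X-node from /k'/ overwrites each of those terminals with /k'/'s values, yielding exactly [g].
Features on which the two segments disagree outside X-node, such as [constricted glottis], [voice], are unchanged — nothing dominating them spread, and X-node is the minimal sufficient constituent.

X-node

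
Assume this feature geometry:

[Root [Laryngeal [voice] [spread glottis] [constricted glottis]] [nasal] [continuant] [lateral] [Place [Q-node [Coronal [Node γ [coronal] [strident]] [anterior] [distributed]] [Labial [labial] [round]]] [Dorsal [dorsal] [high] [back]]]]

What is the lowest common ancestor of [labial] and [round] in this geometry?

Labial

[labial]: Root > Place > Q-node > Labial > [labial].
[round]: Root > Place > Q-node > Labial > [round].
The listed terminals split across distinct daughters of Labial, so Labial itself is the smallest node containing them all.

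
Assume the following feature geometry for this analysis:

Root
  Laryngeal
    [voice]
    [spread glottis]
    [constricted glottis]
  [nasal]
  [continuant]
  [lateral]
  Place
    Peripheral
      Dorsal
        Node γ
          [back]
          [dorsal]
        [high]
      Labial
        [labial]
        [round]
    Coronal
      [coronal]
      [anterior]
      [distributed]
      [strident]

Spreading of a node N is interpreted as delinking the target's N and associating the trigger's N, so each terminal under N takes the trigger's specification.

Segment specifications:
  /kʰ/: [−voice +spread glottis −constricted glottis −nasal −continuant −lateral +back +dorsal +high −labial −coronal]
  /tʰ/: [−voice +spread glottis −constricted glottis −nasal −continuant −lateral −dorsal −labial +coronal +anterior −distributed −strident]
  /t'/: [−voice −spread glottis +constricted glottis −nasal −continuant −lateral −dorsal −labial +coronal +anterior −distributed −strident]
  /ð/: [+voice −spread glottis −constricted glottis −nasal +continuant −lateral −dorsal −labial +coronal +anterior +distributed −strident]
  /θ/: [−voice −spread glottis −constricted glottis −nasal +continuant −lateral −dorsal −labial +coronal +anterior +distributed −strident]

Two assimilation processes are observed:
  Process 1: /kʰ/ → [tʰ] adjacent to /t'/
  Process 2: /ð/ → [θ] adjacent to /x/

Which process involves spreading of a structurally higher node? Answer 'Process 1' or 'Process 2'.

Process 1

In Process 1, [coronal], [anterior], [distributed], [strident], [dorsal], [high], [back] change, so the minimal spreading node is Place at depth 1.
Process 2: the feature that changes is [voice]; the minimal node is [voice] (depth 2).
Place is closer to Root than [voice], so Process 1 spreads the higher node.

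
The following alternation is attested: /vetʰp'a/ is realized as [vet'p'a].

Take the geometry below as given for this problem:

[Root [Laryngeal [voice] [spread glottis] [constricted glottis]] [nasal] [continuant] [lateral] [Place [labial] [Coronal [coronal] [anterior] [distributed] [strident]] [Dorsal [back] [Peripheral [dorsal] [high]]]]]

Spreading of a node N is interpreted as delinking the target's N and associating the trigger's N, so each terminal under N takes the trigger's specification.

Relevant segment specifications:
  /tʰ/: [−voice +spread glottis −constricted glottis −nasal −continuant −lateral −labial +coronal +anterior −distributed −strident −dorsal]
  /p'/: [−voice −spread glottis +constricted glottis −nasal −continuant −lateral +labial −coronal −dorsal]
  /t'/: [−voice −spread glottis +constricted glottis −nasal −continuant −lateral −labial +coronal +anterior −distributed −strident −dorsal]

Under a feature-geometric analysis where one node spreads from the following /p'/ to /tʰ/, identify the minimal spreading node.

Laryngeal

The alternation /tʰ/ → [t'] changes [spread glottis], [constricted glottis] and nothing else.
In this geometry the lowest node dominating all of them is Laryngeal: every daughter of Laryngeal dominates only a proper subset, so no lower node suffices.
Delinking /tʰ/'s Laryngeal and associating /p'/'s Laryngeal gives precisely the feature bundle of [t'].
Since [labial], [coronal] are preserved even though /p'/ disagrees there, no node above Laryngeal spread.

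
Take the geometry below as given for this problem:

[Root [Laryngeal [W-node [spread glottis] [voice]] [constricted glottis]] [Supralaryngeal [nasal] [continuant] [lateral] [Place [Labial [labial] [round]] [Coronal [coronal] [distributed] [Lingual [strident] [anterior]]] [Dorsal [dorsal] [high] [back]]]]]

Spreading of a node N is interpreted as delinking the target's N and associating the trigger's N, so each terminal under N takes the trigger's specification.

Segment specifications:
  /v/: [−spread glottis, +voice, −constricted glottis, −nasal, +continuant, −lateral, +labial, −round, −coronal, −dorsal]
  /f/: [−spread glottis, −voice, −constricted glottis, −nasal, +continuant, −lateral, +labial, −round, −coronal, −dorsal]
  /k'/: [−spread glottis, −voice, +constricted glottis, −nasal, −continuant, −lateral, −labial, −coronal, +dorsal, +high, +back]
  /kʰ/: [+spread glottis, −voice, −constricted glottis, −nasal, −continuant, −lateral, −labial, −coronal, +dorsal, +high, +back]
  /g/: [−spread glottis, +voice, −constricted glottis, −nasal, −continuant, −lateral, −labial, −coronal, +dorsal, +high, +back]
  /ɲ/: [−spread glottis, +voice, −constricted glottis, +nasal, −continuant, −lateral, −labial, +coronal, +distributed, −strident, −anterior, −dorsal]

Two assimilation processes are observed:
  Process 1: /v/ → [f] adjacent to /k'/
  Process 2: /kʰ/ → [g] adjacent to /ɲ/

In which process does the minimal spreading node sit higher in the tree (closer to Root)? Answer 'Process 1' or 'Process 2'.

Process 2

Process 1: the feature that changes is [voice]; the minimal node is [voice] (depth 3).
Process 2 alters [voice], [spread glottis]; the lowest common ancestor is W-node (depth 2 from Root).
W-node (depth 2) sits above [voice] (depth 3), making Process 2 the one with the higher spreading node.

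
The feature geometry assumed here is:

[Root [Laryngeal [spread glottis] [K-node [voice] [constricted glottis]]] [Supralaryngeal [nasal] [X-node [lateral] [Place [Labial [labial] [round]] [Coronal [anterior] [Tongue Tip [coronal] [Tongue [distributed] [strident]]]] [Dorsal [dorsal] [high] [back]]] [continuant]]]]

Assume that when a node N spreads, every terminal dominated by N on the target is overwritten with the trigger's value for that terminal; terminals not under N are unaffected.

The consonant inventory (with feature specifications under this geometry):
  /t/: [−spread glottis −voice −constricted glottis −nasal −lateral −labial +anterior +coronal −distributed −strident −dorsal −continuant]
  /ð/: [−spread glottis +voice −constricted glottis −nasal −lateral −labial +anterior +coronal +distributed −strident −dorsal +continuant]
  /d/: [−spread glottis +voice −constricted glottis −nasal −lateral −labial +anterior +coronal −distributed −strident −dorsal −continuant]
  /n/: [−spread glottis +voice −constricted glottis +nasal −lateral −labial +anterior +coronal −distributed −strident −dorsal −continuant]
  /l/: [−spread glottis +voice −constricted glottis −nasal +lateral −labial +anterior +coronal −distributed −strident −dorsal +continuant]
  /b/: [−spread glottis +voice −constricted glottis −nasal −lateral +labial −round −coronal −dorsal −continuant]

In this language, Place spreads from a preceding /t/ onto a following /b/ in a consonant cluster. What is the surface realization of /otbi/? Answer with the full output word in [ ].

Terminals under Place in this geometry: [labial], [round], [anterior], [coronal], [distributed], [strident], [dorsal], [high], [back].
Spreading Place from /t/ onto /b/ replaces those values with /t/'s: [−labial], [+anterior], [+coronal], [−distributed], [−strident], [−dorsal]. Features outside Place ([spread glottis], [voice], [constricted glottis], …) stay as in /b/.
The resulting bundle matches /d/ in the inventory; substituting it for /b/ gives [otdi].

[otdi]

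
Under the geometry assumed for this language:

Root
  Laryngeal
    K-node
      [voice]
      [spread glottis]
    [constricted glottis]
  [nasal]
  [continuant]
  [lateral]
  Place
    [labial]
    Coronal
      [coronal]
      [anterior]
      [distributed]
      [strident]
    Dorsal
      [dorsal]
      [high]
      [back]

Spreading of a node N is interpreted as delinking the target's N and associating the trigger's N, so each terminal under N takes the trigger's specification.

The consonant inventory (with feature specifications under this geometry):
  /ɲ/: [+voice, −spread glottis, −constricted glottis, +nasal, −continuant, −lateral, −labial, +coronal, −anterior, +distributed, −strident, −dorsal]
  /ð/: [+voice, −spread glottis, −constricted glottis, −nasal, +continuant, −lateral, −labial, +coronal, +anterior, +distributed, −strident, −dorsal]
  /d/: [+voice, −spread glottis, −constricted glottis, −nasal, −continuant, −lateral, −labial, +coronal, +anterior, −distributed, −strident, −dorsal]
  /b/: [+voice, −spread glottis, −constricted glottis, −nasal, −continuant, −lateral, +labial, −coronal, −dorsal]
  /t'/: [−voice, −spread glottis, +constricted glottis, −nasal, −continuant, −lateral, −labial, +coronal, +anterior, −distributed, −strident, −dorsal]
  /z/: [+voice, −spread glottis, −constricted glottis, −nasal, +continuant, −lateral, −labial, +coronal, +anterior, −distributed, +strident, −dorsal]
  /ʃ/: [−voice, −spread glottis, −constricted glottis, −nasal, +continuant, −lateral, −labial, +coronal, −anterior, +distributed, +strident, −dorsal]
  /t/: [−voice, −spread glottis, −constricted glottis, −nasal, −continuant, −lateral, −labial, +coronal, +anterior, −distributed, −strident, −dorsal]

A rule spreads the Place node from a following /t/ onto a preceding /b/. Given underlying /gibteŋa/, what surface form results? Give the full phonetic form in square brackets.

[gidteŋa]

Place immediately or transitively dominates [labial], [coronal], [anterior], [distributed], [strident], [dorsal], [high], [back].
After delinking /b/'s Place and linking /t/'s, the affected terminals become [−labial], [+coronal], [+anterior], [−distributed], [−strident], [−dorsal]; [voice], [spread glottis], [constricted glottis], … (outside Place) are retained from /b/.
Among the inventory, only /d/ has exactly this specification, giving the surface form [gidteŋa].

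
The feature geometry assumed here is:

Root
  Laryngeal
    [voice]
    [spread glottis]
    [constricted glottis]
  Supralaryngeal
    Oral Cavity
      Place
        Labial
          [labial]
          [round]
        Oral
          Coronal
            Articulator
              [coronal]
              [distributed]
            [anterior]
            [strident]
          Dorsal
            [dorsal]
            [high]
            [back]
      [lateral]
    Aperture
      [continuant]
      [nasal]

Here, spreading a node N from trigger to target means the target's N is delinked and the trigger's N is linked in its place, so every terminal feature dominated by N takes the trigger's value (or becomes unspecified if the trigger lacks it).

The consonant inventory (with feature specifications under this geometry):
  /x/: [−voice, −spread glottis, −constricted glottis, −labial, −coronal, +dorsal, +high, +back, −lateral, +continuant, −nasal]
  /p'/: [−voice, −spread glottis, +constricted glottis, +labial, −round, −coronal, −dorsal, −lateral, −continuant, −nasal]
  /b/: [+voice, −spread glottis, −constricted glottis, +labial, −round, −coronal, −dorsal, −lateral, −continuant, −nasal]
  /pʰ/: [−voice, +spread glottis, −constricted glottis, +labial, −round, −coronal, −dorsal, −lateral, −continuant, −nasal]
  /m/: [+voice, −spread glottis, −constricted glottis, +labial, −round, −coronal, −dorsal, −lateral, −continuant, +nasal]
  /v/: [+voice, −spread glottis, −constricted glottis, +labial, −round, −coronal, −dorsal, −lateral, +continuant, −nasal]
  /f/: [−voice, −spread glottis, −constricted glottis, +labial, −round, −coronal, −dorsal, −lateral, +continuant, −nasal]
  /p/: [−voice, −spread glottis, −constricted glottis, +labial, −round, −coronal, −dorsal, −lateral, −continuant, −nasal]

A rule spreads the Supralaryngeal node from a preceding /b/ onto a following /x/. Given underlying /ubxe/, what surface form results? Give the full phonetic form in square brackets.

The Supralaryngeal node dominates the terminals [labial], [round], [coronal], [distributed], [anterior], [strident], [dorsal], [high], [back], [lateral], [continuant], [nasal].
After delinking /x/'s Supralaryngeal and linking /b/'s, the affected terminals become [+labial], [−round], [−coronal], [−dorsal], [−lateral], [−continuant], [−nasal]; [voice], [spread glottis], [constricted glottis] (outside Supralaryngeal) are retained from /x/.
This feature bundle is that of [p], so /ubxe/ surfaces as [ubpe].

[ubpe]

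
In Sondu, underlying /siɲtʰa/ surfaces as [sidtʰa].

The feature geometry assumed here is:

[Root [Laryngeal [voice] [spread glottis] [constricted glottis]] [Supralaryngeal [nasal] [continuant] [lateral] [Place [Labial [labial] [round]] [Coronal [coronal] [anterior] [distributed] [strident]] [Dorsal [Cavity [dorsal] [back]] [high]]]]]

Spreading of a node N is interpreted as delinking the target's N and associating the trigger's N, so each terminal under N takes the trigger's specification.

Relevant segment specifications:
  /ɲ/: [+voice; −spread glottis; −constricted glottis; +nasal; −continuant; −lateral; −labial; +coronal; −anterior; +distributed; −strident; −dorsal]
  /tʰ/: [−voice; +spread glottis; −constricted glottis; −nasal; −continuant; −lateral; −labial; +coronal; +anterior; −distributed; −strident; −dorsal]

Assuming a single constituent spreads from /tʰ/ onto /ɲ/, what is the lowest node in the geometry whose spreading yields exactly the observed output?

Comparing /ɲ/ with its surface form [d], the features that change are [nasal], [anterior], [distributed].
In this geometry the lowest node dominating all of them is Supralaryngeal: every daughter of Supralaryngeal dominates only a proper subset, so no lower node suffices.
If Supralaryngeal spreads, every terminal under it takes /tʰ/'s value, producing [d] as observed.
Had Root spread, [spread glottis], [voice] would have taken /tʰ/'s values; they stay as in /ɲ/, confirming the spreading constituent is exactly Supralaryngeal.

Supralaryngeal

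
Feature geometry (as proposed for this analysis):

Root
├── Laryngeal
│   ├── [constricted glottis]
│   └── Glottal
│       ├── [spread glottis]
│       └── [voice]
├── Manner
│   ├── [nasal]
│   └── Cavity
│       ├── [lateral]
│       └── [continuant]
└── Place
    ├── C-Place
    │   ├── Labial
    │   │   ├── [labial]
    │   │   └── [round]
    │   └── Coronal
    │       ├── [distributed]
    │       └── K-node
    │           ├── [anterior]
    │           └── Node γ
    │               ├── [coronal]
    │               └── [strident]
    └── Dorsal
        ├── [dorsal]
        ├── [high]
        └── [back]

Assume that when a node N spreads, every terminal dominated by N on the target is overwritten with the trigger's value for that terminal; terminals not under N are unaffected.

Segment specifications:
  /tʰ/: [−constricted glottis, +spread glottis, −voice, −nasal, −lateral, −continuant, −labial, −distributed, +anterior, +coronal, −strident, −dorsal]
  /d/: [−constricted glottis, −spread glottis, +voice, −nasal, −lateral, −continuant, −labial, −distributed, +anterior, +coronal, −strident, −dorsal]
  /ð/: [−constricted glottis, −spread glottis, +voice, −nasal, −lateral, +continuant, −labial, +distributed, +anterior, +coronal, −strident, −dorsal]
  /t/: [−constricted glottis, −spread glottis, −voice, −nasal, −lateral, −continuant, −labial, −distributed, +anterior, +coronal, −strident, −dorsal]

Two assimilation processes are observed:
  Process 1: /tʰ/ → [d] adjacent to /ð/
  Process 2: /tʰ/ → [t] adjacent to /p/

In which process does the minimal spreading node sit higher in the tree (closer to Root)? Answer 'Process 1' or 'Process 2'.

Process 1

Process 1: the features that change are [voice], [spread glottis]; the minimal node is Glottal (depth 2).
In Process 2, [spread glottis] changes, so the minimal spreading node is [spread glottis] at depth 3.
Glottal (depth 2) sits above [spread glottis] (depth 3), making Process 1 the one with the higher spreading node.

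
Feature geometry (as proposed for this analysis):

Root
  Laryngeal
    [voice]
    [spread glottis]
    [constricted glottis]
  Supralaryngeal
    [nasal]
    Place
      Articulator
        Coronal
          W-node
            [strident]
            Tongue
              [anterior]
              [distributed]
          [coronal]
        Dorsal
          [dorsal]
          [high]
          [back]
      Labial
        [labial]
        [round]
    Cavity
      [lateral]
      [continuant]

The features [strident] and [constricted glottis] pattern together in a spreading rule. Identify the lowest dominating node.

Root

[strident]: Root ▹ Supralaryngeal ▹ Place ▹ Articulator ▹ Coronal ▹ W-node ▹ [strident].
[constricted glottis] lies under Laryngeal (below Laryngeal).
Root is the lowest common ancestor — every listed feature sits under it, and no single subconstituent of Root covers them all.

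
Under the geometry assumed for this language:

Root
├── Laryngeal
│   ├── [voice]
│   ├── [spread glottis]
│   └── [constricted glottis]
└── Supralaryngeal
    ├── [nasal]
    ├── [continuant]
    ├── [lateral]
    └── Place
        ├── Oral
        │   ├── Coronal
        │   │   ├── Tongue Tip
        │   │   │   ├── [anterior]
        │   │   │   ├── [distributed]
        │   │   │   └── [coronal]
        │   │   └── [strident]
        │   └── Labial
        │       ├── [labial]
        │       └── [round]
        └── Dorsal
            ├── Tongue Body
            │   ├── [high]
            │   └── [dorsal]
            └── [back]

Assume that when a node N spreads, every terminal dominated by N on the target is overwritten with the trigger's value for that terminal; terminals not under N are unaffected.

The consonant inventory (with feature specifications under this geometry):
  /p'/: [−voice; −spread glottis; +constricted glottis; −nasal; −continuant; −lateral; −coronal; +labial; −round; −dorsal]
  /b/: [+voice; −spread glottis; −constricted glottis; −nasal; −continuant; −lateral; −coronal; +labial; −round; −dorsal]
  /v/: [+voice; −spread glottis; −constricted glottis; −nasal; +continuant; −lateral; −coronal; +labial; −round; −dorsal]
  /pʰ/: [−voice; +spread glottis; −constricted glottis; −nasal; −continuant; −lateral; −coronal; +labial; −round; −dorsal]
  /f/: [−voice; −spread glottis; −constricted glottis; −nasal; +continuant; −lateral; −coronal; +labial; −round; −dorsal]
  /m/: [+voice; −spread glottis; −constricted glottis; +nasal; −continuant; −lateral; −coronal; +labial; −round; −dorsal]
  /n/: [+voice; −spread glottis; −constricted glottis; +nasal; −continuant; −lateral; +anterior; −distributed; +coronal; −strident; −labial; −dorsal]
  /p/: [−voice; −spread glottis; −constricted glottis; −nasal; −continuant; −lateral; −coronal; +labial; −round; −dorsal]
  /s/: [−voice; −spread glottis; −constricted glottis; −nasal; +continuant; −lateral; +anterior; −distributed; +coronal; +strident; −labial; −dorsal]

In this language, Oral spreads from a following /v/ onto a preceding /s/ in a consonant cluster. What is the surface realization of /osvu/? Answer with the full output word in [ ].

The Oral node dominates the terminals [anterior], [distributed], [coronal], [strident], [labial], [round].
The target acquires /v/'s values for everything under Oral — [−coronal], [+labial], [−round] — while keeping its own [voice], [spread glottis], [constricted glottis], ….
Among the inventory, only /f/ has exactly this specification, giving the surface form [ofvu].

[ofvu]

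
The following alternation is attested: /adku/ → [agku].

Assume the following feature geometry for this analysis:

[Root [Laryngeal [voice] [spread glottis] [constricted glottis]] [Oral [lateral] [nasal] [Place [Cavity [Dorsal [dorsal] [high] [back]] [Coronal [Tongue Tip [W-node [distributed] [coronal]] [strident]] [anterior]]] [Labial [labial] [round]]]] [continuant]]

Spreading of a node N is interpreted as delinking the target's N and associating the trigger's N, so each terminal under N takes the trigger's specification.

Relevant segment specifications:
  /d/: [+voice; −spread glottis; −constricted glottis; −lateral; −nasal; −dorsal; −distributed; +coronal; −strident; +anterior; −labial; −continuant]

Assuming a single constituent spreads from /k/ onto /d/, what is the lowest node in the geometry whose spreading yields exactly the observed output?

Cavity

Comparing /d/ with its surface form [g], the features that change are [coronal], [anterior], [distributed], [strident], [dorsal], [high], [back].
The smallest constituent containing every changed terminal is Cavity — each of its daughters lacks at least one of the affected features.
Delinking /d/'s Cavity and associating /k/'s Cavity gives precisely the feature bundle of [g].
[voice], a feature on which the two segments disagree outside Cavity, is unchanged — nothing dominating it spread, and Cavity is the minimal sufficient constituent.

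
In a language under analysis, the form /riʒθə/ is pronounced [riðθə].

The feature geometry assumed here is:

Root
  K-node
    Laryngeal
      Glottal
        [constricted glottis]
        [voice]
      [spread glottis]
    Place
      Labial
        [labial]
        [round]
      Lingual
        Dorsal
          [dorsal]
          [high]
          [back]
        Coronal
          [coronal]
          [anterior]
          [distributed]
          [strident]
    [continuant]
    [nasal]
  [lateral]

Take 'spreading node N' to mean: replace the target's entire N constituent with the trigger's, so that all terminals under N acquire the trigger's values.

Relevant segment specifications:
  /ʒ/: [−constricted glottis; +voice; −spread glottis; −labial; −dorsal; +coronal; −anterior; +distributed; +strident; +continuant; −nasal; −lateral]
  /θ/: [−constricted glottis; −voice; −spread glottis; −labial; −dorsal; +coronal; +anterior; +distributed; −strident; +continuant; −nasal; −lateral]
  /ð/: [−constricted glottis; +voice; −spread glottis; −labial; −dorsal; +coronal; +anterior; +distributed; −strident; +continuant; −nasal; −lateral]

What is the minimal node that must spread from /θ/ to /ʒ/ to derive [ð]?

Comparing /ʒ/ with its surface form [ð], the features that change are [anterior], [strident].
In this geometry the lowest node dominating all of them is Coronal: every daughter of Coronal dominates only a proper subset, so no lower node suffices.
Spreading Coronal from /θ/ overwrites each of those terminals with /θ/'s values, yielding exactly [ð].
[voice], a feature on which the two segments disagree outside Coronal, is unchanged — nothing dominating it spread, and Coronal is the minimal sufficient constituent.

Coronal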